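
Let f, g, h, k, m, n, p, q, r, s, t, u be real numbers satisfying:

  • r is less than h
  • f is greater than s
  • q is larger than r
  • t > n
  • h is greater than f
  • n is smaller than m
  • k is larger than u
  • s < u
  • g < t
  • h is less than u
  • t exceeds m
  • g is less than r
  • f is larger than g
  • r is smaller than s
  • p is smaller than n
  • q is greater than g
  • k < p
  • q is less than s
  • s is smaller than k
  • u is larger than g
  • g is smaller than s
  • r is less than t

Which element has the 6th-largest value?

Piecing the relations together gives one ordering: g < r < q < s < f < h < u < k < p < n < m < t.
Counting 6 from the largest end gives u.

u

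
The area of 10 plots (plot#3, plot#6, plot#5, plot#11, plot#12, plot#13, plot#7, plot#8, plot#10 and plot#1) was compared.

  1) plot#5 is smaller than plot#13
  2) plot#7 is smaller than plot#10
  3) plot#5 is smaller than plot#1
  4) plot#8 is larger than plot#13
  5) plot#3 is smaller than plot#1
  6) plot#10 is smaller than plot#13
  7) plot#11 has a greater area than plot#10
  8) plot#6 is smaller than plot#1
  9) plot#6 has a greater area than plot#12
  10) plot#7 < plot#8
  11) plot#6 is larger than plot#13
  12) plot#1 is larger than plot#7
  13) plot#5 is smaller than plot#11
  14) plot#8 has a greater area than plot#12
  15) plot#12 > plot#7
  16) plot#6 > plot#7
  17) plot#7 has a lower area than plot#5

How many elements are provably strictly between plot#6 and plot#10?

The relations place plot#10 below plot#6. An element lies strictly between them when it is forced above plot#10 and also forced below plot#6.
Above plot#10: {plot#13, plot#11, plot#8, plot#1}. Below plot#6: {plot#7, plot#5, plot#13, plot#12}.
Intersection: {plot#13} — 1.

1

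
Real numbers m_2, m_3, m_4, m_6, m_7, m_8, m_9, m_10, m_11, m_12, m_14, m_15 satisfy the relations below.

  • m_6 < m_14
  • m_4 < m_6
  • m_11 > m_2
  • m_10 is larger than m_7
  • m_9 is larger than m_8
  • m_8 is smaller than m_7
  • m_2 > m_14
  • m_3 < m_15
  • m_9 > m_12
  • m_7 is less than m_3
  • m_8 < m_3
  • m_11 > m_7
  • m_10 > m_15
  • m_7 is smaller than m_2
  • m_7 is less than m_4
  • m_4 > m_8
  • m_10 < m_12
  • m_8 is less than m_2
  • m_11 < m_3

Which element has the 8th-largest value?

Piecing the relations together gives one ordering: m_8 < m_7 < m_4 < m_6 < m_14 < m_2 < m_11 < m_3 < m_15 < m_10 < m_12 < m_9.
Counting 8 from the largest end gives m_14.

m_14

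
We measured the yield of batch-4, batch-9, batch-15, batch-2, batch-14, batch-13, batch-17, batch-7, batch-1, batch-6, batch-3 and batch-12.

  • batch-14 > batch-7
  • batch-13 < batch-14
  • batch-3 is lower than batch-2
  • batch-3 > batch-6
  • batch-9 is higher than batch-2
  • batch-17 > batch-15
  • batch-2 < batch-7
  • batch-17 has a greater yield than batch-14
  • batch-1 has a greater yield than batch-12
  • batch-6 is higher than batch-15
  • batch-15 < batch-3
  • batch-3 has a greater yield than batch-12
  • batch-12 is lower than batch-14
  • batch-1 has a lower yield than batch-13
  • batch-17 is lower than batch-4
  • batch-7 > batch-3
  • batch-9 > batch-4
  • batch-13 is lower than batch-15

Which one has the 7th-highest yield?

batch-3

The consecutive relations fix a unique order: batch-12 < batch-1 < batch-13 < batch-15 < batch-6 < batch-3 < batch-2 < batch-7 < batch-14 < batch-17 < batch-4 < batch-9.
The 7th largest is batch-3.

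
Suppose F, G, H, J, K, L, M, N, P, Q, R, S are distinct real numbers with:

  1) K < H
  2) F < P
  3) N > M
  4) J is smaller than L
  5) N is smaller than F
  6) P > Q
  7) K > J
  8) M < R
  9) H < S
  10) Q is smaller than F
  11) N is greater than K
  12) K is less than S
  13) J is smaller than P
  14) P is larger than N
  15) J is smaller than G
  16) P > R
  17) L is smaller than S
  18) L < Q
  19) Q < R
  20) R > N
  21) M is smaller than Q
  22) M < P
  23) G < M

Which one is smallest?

Chaining upward from J: directly above it, K, G, L, P; then M, H, N, Q, S; then F, R.
That covers every other element, and nothing is given below J, so J is the smallest.

J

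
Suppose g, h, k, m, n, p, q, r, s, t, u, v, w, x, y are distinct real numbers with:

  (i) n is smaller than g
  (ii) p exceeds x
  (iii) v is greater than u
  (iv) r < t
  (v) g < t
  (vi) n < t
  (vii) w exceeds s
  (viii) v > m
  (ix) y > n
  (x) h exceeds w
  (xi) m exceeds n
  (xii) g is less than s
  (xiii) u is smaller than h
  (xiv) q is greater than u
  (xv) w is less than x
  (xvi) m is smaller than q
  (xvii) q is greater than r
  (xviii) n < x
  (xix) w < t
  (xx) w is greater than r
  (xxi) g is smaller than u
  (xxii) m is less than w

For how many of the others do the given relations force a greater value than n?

12

From n the given relations immediately reach y, g, m, t, x.
From those, s, w, u, v, p, q — 11 in total.
From those, h — 12 in total.
No other element is forced above n by the given relations, so the count is 12.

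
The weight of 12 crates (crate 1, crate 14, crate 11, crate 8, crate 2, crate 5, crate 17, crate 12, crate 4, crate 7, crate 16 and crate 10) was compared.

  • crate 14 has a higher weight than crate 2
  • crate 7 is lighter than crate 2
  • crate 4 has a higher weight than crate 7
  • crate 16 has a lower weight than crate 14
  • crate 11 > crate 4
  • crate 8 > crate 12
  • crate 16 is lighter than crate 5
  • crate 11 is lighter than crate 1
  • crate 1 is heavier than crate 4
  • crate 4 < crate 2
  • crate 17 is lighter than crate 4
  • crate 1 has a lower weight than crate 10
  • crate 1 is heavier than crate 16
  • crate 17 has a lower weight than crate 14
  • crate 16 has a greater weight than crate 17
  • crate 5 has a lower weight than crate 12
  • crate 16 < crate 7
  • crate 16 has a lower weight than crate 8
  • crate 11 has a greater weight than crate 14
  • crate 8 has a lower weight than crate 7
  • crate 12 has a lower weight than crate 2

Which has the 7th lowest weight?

Chaining the given pairs: crate 17 < crate 16 < crate 5 < crate 12 < crate 8 < crate 7 < crate 4 < crate 2 < crate 14 < crate 11 < crate 1 < crate 10.
The 7th smallest is crate 4.

crate 4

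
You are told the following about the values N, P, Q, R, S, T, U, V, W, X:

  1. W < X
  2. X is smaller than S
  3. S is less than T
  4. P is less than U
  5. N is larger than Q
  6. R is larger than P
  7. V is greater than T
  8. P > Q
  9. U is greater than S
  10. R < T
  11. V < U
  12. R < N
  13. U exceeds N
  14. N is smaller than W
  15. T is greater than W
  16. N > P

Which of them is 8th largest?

Piecing the relations together gives one ordering: Q < P < R < N < W < X < S < T < V < U.
Counting 8 from the largest end gives R.

R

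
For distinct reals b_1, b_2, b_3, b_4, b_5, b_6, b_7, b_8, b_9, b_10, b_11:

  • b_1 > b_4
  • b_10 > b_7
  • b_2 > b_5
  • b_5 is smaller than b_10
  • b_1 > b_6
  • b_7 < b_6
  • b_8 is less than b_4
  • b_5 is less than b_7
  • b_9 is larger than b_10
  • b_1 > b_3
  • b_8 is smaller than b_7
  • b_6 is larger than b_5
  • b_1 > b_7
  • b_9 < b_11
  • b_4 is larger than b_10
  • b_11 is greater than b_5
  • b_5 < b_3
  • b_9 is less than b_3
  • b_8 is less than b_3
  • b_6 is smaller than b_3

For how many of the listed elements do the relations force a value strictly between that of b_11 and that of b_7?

2

Chaining upward from b_7 reaches: b_10, b_4, b_9, b_6, b_3, b_1.
Chaining downward from b_11 reaches: b_8, b_5, b_10, b_9.
Strictly between b_7 and b_11 are those in both lists: b_10, b_9 — 2 elements.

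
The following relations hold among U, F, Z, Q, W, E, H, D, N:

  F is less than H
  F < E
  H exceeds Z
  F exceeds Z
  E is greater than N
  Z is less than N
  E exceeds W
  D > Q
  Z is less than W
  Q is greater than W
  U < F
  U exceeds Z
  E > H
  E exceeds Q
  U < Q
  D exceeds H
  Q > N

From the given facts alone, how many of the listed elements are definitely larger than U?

From U the given relations immediately reach Q, F.
From those, H, E, D — 5 in total.
Nothing else is reachable above U; 5 in all.

5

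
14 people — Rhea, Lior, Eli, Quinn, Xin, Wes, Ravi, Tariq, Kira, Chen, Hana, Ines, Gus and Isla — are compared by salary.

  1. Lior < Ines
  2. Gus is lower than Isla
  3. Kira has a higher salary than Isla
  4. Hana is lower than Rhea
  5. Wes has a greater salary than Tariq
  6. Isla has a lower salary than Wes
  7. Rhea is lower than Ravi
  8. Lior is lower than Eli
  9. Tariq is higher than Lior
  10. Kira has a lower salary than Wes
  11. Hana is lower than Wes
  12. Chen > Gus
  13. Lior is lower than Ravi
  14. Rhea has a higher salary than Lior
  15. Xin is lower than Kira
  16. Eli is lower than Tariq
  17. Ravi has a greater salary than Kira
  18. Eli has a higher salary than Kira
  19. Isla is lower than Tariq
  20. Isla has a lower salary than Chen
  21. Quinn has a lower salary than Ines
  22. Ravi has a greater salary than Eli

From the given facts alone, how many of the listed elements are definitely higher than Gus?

7

Directly above Gus: Isla, Chen.
One step further: Kira, Tariq, Wes (5 so far).
One step further: Eli, Ravi (7 so far).
No other element is forced above Gus by the given relations, so the count is 7.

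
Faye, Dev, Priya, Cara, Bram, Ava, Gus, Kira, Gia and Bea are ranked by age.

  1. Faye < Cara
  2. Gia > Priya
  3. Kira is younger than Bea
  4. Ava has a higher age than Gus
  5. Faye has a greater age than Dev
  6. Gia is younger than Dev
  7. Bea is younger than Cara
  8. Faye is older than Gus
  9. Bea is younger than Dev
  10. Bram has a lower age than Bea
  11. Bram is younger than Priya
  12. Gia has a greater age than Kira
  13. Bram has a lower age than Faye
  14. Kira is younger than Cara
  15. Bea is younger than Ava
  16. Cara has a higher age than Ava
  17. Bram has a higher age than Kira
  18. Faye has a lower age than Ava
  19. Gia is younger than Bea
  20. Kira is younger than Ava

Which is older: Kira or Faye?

Faye

Link the given pairs in sequence: Kira < Bram; Bram < Priya; Priya < Gia; Gia < Bea; Bea < Dev; Dev < Faye.
Together: Kira < Bram < Priya < Gia < Bea < Dev < Faye.
So Kira < Faye; Faye is the older of the two.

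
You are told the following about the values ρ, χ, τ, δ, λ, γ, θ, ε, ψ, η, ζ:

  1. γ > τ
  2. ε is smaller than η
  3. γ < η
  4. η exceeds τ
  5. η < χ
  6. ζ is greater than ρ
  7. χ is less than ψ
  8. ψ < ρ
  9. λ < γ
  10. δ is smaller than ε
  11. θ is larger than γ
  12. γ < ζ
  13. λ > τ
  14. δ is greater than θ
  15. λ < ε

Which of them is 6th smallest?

ε

The consecutive relations fix a unique order: τ < λ < γ < θ < δ < ε < η < χ < ψ < ρ < ζ.
Counting 6 from the smallest end gives ε.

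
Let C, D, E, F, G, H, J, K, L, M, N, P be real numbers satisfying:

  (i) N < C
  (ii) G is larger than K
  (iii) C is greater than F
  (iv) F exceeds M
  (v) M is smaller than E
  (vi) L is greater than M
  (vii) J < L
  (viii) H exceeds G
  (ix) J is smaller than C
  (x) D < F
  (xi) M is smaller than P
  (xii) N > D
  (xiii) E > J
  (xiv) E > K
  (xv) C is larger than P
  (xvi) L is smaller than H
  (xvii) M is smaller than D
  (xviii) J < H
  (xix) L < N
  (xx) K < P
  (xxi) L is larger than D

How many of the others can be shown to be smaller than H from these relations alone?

6

The elements the relations force below H are M, D, J, K, L, G — no chain reaches any other.
That is 6.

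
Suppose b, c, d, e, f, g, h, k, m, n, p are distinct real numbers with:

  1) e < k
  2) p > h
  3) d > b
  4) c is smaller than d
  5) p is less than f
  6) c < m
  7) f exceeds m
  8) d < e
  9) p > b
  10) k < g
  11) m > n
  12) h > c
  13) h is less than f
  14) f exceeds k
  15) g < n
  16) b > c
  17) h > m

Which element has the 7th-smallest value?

n

The consecutive relations fix a unique order: c < b < d < e < k < g < n < m < h < p < f.
The 7th smallest is n.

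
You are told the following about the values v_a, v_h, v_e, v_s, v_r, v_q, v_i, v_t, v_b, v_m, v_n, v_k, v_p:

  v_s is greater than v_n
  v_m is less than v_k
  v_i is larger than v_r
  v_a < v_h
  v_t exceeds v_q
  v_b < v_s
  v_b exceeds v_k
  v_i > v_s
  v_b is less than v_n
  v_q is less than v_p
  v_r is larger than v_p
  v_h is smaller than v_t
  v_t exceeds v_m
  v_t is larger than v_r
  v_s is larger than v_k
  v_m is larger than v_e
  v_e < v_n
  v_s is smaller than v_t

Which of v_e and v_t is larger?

Chaining the given relations: v_e < v_m < v_k < v_b < v_n < v_s < v_t.
So v_e < v_t; v_t is the larger of the two.

v_t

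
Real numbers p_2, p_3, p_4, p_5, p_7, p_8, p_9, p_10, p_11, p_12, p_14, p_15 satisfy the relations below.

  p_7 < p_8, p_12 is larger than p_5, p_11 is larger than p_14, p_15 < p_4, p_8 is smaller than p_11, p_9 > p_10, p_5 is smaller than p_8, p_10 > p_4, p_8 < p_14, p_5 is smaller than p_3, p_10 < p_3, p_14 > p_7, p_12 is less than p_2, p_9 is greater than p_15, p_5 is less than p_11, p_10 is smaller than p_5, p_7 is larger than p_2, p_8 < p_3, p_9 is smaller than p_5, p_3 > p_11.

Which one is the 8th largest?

The consecutive relations fix a unique order: p_15 < p_4 < p_10 < p_9 < p_5 < p_12 < p_2 < p_7 < p_8 < p_14 < p_11 < p_3.
Counting 8 from the largest end gives p_5.

p_5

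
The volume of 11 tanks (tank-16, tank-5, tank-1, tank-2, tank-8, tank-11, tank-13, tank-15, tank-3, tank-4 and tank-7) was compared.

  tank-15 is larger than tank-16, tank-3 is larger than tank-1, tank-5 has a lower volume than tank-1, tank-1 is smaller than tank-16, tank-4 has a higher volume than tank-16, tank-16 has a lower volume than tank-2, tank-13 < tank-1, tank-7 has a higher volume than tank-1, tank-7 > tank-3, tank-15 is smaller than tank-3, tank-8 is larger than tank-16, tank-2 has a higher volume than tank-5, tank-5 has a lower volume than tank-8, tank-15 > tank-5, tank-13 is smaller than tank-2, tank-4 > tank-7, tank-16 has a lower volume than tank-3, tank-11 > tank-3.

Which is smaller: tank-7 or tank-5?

tank-5

Chaining the given relations: tank-5 < tank-1 < tank-16 < tank-15 < tank-3 < tank-7.
So tank-5 < tank-7; tank-5 is the smaller of the two.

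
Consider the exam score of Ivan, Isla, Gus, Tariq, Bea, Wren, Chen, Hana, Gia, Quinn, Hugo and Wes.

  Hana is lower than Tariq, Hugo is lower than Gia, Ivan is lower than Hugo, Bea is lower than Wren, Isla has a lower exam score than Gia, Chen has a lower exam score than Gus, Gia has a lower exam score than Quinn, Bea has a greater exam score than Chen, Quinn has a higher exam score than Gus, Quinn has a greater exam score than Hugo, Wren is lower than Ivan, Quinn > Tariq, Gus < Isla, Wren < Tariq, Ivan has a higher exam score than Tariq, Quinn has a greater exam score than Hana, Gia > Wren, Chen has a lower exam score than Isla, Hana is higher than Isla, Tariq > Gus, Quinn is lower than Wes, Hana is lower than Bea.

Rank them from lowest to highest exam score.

Chen < Gus < Isla < Hana < Bea < Wren < Tariq < Ivan < Hugo < Gia < Quinn < Wes

Nothing is placed below Chen, so it is least; from there Chen < Gus; Gus < Isla; Isla < Hana; Hana < Bea; Bea < Wren; Wren < Tariq; Tariq < Ivan; Ivan < Hugo; Hugo < Gia; Gia < Quinn; Quinn < Wes, each given directly.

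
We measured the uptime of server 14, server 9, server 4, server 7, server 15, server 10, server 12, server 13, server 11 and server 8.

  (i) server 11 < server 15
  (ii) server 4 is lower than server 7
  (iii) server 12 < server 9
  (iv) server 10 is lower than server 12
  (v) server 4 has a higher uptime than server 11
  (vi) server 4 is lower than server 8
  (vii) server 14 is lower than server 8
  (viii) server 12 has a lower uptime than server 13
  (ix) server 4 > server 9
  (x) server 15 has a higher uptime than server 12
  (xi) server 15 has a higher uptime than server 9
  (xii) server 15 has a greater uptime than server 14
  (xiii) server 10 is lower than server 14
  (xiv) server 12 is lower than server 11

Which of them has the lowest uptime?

server 10

server 12 is not least since server 10 < server 12; server 9 is not least since server 12 < server 9; server 11 is not least since server 12 < server 11; server 14 is not least since server 10 < server 14; server 4 is not least since server 9 < server 4; server 13 is not least since server 12 < server 13; server 15 is not least since server 9 < server 15; server 7 is not least since server 4 < server 7; server 8 is not least since server 14 < server 8.
Only server 10 has nothing below it, so server 10 is the lowest uptime.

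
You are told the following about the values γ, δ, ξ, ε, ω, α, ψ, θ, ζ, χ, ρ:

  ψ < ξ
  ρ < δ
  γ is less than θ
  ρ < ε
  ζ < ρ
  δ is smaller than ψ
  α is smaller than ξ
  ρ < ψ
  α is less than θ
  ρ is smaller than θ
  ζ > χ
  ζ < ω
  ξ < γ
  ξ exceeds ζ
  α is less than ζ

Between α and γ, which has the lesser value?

α

α < ζ and ζ < ρ give α < ρ.
Then ρ < δ extends the chain to δ.
Then δ < ψ extends the chain to ψ.
Then ψ < ξ extends the chain to ξ.
Then ξ < γ extends the chain to γ.
So α < γ; α is the smaller of the two.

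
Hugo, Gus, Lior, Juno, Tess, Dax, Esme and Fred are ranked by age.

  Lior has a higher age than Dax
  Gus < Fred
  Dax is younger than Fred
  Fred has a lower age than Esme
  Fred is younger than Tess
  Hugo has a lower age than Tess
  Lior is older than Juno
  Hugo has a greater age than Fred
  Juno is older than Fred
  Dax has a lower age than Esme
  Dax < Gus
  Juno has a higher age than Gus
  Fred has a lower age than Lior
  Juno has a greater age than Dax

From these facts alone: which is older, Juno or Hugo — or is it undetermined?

undetermined

Following every chain through Juno: above Juno we get Lior; below Juno we get Dax, Gus, Fred.
Hugo is not reached, and no chain runs the other way from Hugo to Juno.
So the given relations leave the order of Juno and Hugo undetermined.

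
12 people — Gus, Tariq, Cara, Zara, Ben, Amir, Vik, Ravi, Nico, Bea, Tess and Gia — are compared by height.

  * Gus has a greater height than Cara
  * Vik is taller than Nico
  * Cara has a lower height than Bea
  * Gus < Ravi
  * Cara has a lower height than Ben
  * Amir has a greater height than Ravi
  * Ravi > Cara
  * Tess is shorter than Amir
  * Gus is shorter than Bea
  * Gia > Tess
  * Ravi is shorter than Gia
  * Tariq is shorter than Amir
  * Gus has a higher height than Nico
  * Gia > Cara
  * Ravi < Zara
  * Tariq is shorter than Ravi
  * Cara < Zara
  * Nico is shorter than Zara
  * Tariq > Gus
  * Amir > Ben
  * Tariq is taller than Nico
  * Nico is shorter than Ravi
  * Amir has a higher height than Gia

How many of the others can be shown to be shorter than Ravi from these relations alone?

Directly below Ravi: Nico, Cara, Gus, Tariq.
Nothing else is reachable below Ravi; 4 in all.

4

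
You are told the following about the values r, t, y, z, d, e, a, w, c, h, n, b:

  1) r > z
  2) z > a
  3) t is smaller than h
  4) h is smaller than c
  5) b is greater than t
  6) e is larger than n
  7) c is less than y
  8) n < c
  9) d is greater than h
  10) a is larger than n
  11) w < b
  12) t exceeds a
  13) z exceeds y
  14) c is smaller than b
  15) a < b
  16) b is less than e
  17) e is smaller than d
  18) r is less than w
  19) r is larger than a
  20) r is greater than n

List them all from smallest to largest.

Nothing is placed below n, so it is least; from there n < a; a < t; t < h; h < c; c < y; y < z; z < r; r < w; w < b; b < e; e < d, each given directly.

n < a < t < h < c < y < z < r < w < b < e < d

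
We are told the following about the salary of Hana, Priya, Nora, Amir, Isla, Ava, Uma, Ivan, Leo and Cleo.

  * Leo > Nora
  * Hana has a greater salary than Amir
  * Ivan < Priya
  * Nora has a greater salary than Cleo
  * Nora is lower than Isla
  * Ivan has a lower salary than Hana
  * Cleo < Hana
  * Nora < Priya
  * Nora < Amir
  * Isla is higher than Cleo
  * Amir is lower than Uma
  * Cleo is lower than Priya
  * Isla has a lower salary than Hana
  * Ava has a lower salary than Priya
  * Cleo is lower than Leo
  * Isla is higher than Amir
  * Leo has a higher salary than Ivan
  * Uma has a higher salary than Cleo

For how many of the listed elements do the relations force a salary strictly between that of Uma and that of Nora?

The relations place Nora below Uma. An element lies strictly between them when it is forced above Nora and also forced below Uma.
Above Nora: {Amir, Leo, Isla, Hana, Priya}. Below Uma: {Cleo, Amir}.
Intersection: {Amir} — 1.

1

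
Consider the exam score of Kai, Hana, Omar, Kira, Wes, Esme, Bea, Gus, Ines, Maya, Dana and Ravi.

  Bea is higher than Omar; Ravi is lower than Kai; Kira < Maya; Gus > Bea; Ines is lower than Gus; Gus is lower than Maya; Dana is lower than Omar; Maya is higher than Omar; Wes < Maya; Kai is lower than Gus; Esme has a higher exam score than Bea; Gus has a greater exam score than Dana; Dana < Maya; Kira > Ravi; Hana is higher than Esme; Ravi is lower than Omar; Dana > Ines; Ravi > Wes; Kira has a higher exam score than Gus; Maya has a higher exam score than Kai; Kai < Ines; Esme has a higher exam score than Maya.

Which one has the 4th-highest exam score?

The consecutive relations fix a unique order: Wes < Ravi < Kai < Ines < Dana < Omar < Bea < Gus < Kira < Maya < Esme < Hana.
The 4th largest is Kira.

Kira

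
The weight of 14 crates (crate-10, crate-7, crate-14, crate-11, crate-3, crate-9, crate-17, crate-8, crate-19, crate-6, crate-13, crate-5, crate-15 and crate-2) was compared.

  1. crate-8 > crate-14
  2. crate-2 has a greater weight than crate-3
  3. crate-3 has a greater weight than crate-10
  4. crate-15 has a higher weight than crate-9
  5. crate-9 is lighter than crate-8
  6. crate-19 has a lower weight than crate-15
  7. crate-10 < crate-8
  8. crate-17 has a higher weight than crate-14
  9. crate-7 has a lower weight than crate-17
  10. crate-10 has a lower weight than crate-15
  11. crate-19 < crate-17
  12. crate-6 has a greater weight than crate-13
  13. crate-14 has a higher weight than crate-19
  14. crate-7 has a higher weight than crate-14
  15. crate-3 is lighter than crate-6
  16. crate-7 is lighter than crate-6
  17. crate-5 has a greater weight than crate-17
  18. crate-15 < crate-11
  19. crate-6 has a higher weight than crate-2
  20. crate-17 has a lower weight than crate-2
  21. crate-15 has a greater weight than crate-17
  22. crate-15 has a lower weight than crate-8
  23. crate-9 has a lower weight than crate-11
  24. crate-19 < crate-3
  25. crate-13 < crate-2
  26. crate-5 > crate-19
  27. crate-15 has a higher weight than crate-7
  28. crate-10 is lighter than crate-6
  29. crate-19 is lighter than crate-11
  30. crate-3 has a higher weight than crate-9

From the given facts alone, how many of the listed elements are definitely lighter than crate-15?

6

Directly below crate-15: crate-19, crate-7, crate-10, crate-17, crate-9.
One step further: crate-14 (6 so far).
No other element is forced below crate-15 by the given relations, so the count is 6.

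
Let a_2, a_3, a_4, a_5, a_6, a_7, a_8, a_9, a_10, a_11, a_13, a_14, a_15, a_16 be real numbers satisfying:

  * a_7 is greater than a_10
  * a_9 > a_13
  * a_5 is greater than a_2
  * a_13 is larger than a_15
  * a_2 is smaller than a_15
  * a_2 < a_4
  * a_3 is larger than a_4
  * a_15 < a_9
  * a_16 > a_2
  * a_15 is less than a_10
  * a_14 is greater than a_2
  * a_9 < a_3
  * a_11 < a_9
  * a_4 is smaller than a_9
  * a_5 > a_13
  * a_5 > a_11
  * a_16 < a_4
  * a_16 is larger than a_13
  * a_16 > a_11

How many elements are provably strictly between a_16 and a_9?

The relations place a_16 below a_9. An element lies strictly between them when it is forced above a_16 and also forced below a_9.
Above a_16: {a_4, a_3}. Below a_9: {a_2, a_15, a_13, a_11, a_4}.
Intersection: {a_4} — 1.

1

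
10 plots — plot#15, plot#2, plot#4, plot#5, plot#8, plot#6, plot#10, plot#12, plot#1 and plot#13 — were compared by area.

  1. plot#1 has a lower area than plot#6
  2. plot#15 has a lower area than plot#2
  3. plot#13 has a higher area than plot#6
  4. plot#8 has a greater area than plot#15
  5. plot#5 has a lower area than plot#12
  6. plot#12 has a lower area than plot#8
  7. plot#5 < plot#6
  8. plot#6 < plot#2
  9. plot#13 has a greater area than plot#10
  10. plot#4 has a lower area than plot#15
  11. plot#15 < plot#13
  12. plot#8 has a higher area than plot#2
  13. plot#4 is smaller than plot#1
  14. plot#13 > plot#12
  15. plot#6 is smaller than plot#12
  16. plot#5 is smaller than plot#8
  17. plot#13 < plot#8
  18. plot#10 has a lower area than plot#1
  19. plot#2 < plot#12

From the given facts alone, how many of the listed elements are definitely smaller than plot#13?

8

Directly below plot#13: plot#10, plot#6, plot#15, plot#12.
One step further: plot#5, plot#4, plot#1, plot#2 (8 so far).
Nothing else is reachable below plot#13; 8 in all.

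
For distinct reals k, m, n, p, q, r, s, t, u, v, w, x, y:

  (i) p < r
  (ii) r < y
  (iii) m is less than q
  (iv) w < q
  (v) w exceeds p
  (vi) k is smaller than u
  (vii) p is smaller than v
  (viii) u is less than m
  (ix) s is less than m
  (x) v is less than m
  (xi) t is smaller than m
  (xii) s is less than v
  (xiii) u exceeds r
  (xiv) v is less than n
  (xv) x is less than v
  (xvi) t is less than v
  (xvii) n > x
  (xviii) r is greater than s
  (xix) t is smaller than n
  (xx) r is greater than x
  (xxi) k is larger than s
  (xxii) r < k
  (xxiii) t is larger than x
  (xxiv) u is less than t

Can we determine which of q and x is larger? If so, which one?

q

Chaining the given relations: x < r < u < t < v < m < q.
So q is larger.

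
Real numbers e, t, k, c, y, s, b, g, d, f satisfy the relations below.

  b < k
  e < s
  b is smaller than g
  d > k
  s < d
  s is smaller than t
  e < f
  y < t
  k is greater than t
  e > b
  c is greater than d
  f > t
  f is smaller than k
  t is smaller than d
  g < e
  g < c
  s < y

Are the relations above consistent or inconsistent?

consistent

The single ordering b < g < e < s < y < t < f < k < d < c satisfies every listed relation, so no contradiction arises.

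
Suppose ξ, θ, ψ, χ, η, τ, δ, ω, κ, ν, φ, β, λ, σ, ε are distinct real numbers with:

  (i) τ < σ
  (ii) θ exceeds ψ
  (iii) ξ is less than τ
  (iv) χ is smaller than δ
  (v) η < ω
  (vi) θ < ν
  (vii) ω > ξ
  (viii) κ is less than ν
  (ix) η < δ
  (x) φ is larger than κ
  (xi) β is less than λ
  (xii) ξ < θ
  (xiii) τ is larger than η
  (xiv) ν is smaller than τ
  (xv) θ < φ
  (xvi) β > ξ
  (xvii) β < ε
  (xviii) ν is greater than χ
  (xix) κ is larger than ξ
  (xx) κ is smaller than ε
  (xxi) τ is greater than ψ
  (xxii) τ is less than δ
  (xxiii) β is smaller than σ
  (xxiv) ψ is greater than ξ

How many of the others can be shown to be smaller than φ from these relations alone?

4

From φ the given relations immediately reach κ, θ.
From those, ξ, ψ — 4 in total.
No other element is forced below φ by the given relations, so the count is 4.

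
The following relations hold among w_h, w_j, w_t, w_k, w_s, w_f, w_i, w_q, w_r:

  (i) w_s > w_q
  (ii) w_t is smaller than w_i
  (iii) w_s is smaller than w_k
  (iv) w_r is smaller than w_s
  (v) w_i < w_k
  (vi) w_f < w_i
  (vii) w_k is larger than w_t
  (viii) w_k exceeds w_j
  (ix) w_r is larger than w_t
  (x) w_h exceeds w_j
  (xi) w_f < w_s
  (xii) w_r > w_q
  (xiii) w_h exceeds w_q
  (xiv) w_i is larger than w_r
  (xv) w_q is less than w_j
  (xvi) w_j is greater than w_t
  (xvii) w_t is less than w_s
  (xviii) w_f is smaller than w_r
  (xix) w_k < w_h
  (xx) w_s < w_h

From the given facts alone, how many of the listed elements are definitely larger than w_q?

Directly above w_q: w_r, w_j, w_s, w_h.
One step further: w_i, w_k (6 so far).
No other element is forced above w_q by the given relations, so the count is 6.

6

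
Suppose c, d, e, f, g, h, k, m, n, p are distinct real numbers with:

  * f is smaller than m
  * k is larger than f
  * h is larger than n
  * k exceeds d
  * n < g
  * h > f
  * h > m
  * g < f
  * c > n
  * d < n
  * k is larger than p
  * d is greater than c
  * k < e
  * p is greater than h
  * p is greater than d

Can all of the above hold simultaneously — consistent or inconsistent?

inconsistent

Chaining the given relations yields c < d < n, so c < n. But one relation states n < c. These cannot both hold.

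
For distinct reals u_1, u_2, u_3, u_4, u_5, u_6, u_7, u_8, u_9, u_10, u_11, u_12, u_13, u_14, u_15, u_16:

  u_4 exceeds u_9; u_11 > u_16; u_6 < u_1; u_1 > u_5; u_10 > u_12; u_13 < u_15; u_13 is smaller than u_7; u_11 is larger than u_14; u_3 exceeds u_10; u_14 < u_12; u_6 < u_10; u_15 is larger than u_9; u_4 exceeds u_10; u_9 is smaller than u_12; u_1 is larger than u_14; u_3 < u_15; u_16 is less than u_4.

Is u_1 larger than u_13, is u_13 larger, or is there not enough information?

Following every chain through u_13: above u_13 we get u_7, u_15.
u_1 is not reached, and no chain runs the other way from u_1 to u_13.
So the given relations leave the order of u_13 and u_1 undetermined.

undetermined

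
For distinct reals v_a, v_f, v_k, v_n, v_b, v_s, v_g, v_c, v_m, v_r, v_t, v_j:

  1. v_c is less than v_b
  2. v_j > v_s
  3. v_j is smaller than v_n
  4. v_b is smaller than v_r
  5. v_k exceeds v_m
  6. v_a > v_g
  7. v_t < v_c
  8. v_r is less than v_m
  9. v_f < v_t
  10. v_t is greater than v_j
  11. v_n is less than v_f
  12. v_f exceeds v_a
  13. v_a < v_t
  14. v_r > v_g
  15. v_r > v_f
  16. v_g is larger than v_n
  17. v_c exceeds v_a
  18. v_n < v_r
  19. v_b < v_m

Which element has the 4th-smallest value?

Chaining the given pairs: v_s < v_j < v_n < v_g < v_a < v_f < v_t < v_c < v_b < v_r < v_m < v_k.
The 4th smallest is v_g.

v_g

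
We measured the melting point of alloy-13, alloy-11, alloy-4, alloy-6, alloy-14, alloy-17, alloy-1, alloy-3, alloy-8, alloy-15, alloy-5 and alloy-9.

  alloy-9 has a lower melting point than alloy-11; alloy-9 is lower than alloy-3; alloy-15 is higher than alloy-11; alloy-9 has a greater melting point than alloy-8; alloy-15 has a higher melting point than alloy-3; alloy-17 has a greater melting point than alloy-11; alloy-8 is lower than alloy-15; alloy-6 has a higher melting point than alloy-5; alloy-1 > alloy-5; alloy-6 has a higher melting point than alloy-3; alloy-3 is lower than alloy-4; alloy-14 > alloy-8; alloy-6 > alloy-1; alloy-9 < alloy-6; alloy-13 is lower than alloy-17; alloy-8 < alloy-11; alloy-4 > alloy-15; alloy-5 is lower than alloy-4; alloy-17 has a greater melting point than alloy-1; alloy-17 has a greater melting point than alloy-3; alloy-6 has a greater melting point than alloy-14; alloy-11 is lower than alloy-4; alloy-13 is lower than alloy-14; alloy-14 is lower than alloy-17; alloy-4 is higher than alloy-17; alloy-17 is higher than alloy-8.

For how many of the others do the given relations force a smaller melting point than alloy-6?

7

The elements the relations force below alloy-6 are alloy-13, alloy-8, alloy-9, alloy-5, alloy-3, alloy-14, alloy-1 — no chain reaches any other.
That is 7.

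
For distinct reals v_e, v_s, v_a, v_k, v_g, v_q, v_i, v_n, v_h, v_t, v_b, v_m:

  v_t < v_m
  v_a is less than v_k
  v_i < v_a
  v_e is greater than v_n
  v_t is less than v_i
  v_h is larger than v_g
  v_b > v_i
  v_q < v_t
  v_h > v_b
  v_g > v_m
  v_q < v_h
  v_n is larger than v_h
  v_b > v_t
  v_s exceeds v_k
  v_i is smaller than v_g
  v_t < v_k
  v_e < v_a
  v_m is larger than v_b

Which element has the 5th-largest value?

v_n

The consecutive relations fix a unique order: v_q < v_t < v_i < v_b < v_m < v_g < v_h < v_n < v_e < v_a < v_k < v_s.
Counting 5 from the largest end gives v_n.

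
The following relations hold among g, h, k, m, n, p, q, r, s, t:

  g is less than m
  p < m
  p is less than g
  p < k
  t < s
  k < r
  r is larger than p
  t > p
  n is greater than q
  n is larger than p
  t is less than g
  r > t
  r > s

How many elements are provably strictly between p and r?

The relations place p below r. An element lies strictly between them when it is forced above p and also forced below r.
Above p: {k, t, s, g, n, m}. Below r: {k, t, s}.
Intersection: {k, t, s} — 3.

3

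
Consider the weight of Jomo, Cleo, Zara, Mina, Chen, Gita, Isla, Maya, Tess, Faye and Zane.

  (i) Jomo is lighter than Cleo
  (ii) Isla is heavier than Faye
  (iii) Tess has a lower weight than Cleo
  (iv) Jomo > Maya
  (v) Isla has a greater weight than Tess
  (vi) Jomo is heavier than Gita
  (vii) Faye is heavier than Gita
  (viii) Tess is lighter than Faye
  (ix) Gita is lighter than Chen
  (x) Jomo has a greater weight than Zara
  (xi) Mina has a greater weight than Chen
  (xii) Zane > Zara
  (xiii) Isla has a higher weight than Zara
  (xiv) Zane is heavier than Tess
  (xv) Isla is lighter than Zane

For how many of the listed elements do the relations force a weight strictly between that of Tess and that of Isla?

1

Chaining upward from Tess reaches: Faye, Cleo, Zane.
Chaining downward from Isla reaches: Zara, Gita, Faye.
Strictly between Tess and Isla are those in both lists: Faye — 1 element.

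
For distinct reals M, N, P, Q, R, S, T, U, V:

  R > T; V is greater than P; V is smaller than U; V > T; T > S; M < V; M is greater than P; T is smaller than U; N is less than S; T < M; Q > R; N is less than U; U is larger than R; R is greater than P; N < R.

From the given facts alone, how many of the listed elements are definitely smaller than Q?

The elements the relations force below Q are N, S, T, P, R — no chain reaches any other.
That is 5.

5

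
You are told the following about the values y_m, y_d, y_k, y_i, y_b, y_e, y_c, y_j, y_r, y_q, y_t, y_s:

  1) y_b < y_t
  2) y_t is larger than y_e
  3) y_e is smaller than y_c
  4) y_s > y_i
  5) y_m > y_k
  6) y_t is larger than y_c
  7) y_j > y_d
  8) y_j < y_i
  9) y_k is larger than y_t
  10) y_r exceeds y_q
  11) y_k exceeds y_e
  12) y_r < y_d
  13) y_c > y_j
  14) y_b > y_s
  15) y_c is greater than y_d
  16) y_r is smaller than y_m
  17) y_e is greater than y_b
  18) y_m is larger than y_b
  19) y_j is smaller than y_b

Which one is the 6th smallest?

Piecing the relations together gives one ordering: y_q < y_r < y_d < y_j < y_i < y_s < y_b < y_e < y_c < y_t < y_k < y_m.
Counting 6 from the smallest end gives y_s.

y_s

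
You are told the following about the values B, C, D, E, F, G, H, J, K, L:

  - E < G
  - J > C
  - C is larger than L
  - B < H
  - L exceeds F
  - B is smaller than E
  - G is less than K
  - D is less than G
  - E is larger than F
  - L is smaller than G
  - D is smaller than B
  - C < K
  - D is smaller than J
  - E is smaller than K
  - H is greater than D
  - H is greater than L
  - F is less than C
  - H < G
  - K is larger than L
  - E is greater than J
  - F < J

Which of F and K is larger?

F < L and L < C give F < C.
Then C < J extends the chain to J.
With J < E: F < L < C < J < E.
With E < G: F < L < C < J < E < G.
With G < K: F < L < C < J < E < G < K.
So F < K; K is the larger of the two.

K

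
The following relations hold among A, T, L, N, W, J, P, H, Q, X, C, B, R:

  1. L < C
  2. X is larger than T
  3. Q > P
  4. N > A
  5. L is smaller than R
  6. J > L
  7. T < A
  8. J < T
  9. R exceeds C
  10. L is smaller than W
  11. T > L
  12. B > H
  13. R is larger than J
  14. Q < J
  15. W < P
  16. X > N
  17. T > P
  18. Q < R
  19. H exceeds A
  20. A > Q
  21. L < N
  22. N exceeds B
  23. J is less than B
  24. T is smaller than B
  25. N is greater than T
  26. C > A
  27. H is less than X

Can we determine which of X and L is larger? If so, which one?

X

Link the given pairs in sequence: L < W; W < P; P < Q; Q < J; J < T; T < A; A < H; H < B; B < N; N < X.
Together: L < W < P < Q < J < T < A < H < B < N < X.
So X is larger.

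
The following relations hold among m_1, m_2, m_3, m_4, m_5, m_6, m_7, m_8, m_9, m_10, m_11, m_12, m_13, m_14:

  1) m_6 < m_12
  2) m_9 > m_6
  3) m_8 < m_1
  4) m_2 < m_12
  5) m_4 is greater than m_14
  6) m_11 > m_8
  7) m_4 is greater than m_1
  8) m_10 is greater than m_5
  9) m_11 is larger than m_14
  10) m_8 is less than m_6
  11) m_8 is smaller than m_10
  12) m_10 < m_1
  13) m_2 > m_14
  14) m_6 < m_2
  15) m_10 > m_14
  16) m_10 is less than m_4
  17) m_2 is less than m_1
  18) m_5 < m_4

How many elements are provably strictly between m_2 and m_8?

1

The relations place m_8 below m_2. An element lies strictly between them when it is forced above m_8 and also forced below m_2.
Above m_8: {m_6, m_12, m_10, m_9, m_11, m_1, m_4}. Below m_2: {m_14, m_6}.
Intersection: {m_6} — 1.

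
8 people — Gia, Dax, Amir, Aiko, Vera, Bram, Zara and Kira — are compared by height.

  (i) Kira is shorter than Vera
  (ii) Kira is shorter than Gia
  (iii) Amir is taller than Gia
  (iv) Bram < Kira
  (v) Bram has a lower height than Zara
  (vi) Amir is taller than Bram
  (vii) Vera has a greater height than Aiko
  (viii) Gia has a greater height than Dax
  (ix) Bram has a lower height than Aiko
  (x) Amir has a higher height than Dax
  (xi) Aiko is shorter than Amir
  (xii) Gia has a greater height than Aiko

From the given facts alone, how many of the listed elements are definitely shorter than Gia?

The elements the relations force below Gia are Bram, Kira, Aiko, Dax — no chain reaches any other.
That is 4.

4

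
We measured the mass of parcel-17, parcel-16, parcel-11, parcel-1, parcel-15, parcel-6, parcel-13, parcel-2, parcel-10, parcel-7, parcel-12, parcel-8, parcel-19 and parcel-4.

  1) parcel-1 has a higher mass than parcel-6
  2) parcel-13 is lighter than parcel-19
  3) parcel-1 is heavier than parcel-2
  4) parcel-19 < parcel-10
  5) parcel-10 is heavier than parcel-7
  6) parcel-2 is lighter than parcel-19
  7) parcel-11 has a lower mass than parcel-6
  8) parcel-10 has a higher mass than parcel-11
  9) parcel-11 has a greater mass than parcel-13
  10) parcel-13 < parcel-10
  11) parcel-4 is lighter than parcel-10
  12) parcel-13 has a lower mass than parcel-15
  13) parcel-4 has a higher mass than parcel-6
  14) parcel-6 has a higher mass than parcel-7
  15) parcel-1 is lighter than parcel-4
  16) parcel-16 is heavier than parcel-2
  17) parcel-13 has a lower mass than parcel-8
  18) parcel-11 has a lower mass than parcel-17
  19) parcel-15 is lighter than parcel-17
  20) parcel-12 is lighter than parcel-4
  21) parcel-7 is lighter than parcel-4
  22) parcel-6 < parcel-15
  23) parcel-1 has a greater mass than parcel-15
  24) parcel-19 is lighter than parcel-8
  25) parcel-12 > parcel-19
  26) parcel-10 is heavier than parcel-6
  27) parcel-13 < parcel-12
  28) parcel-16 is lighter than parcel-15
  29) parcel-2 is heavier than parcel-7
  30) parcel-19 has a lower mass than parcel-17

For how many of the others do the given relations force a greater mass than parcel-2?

9

Directly above parcel-2: parcel-19, parcel-16, parcel-1.
One step further: parcel-12, parcel-15, parcel-17, parcel-4, parcel-10, parcel-8 (9 so far).
No other element is forced above parcel-2 by the given relations, so the count is 9.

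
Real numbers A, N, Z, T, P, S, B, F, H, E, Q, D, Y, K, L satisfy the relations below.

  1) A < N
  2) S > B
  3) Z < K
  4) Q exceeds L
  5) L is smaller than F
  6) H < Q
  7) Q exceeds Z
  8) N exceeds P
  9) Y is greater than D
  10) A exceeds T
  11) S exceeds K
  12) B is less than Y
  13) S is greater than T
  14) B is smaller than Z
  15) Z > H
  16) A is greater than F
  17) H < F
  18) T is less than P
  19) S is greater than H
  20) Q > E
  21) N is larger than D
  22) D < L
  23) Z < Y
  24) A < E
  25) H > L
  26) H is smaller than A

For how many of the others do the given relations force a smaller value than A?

5

From A the given relations immediately reach H, F, T.
From those, L — 4 in total.
From those, D — 5 in total.
Nothing else is reachable below A; 5 in all.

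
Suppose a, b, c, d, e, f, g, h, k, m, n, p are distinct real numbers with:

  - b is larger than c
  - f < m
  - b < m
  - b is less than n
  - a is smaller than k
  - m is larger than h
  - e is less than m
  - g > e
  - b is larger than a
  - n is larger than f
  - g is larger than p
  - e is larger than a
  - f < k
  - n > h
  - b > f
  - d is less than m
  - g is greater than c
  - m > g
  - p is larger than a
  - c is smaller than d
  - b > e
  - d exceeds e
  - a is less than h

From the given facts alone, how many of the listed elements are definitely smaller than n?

6

The elements the relations force below n are a, h, c, f, e, b — no chain reaches any other.
That is 6.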